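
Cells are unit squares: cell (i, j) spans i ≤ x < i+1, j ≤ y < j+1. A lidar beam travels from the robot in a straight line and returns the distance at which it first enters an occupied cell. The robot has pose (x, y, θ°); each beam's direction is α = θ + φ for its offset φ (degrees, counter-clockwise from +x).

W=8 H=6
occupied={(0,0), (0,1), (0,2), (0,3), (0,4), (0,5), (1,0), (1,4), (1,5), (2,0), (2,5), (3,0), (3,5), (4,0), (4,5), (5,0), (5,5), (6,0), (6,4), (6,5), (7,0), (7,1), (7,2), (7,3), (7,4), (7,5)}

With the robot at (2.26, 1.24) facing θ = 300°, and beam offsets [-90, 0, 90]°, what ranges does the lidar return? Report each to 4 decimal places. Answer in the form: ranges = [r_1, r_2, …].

ranges = [0.4800, 0.2771, 5.4733]

beam 1: φ=-90°, α=210°
  cosα=-0.8660 sinα=-0.5000 | (2,1) | tMaxX 0.3002 tMaxY 0.4800 | tΔX 1.1547 tΔY 2.0000
    t=0.3002 [x] (1,1)
    t=0.4800 [y] (1,0) — stop
  → r_1 = 0.4800
beam 2: φ=0°, α=300°
  cosα=0.5000 sinα=-0.8660 | (2,1) | tMaxX 1.4800 tMaxY 0.2771 | tΔX 2.0000 tΔY 1.1547
    t=0.2771 [y] (2,0) — stop
  → r_2 = 0.2771
beam 3: φ=90°, α=30°
  cosα=0.8660 sinα=0.5000 | (2,1) | tMaxX 0.8545 tMaxY 1.5200 | tΔX 1.1547 tΔY 2.0000
    t=0.8545 [x] (3,1)
    t=1.5200 [y] (3,2)
    t=2.0092 [x] (4,2)
    t=3.1639 [x] (5,2)
    t=3.5200 [y] (5,3)
    t=4.3186 [x] (6,3)
    t=5.4733 [x] (7,3) — stop
  → r_3 = 5.4733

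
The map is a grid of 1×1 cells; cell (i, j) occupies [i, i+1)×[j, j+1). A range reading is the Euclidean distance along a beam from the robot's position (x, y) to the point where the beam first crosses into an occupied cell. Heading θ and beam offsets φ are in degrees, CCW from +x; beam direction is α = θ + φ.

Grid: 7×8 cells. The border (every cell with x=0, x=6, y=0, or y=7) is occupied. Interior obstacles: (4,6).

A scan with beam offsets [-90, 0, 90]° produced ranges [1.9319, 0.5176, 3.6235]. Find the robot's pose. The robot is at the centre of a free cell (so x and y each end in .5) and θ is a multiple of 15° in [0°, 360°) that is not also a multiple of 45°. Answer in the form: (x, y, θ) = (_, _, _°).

Candidates: 29 free-cell centres × 16 headings = 464 poses. Raycast each; keep the one whose scan matches to 4 dp.
  (4.5, 5.5, 30°): beam 1 = 3.0000 ≠ 1.9319 ✗
  (3.5, 1.5, 30°): beam 1 = 0.5774 ≠ 1.9319 ✗
  (2.5, 5.5, 285°): beam 1 = 1.5529 ≠ 1.9319 ✗
  (3.5, 4.5, 300°): beam 1 = 2.8868 ≠ 1.9319 ✗
  …
  (1.5, 4.5, 195°): r_1=1.9319, r_2=0.5176, r_3=3.6235 — all match ✓
Only this pose fits every beam.

(x, y, θ) = (1.5, 4.5, 195°)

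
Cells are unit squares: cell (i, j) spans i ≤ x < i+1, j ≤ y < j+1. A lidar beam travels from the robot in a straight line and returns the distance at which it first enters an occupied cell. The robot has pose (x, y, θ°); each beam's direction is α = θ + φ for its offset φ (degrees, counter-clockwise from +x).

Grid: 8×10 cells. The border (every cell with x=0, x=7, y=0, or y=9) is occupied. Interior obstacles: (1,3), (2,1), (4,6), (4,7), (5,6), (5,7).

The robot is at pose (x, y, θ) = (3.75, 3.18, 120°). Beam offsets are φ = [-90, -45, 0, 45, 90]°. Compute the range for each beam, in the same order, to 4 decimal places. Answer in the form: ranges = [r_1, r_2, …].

beam 1: φ=-90°, α=30°
  d=(0.8660,0.5000)  start (3,3)  tX=0.2887 tY=1.6400  stride 1/|dx|=1.1547 1/|dy|=2.0000
    cross x-line → (4,3), t=0.2887
    cross x-line → (5,3), t=1.4434
    cross y-line → (5,4), t=1.6400
    cross x-line → (6,4), t=2.5981
    cross y-line → (6,5), t=3.6400
    cross x-line → (7,5), t=3.7528 (wall)
  → r_1 = 3.7528
beam 2: φ=-45°, α=75°
  d=(0.2588,0.9659)  start (3,3)  tX=0.9659 tY=0.8489  stride 1/|dx|=3.8637 1/|dy|=1.0353
    cross y-line → (3,4), t=0.8489
    cross x-line → (4,4), t=0.9659
    cross y-line → (4,5), t=1.8842
    cross y-line → (4,6), t=2.9195 (wall)
  → r_2 = 2.9195
beam 3: φ=0°, α=120°
  d=(-0.5000,0.8660)  start (3,3)  tX=1.5000 tY=0.9469  stride 1/|dx|=2.0000 1/|dy|=1.1547
    cross y-line → (3,4), t=0.9469
    cross x-line → (2,4), t=1.5000
    cross y-line → (2,5), t=2.1016
    cross y-line → (2,6), t=3.2563
    cross x-line → (1,6), t=3.5000
    cross y-line → (1,7), t=4.4110
    cross x-line → (0,7), t=5.5000 (wall)
  → r_3 = 5.5000
beam 4: φ=45°, α=165°
  d=(-0.9659,0.2588)  start (3,3)  tX=0.7765 tY=3.1682  stride 1/|dx|=1.0353 1/|dy|=3.8637
    cross x-line → (2,3), t=0.7765
    cross x-line → (1,3), t=1.8117 (wall)
  → r_4 = 1.8117
beam 5: φ=90°, α=210°
  d=(-0.8660,-0.5000)  start (3,3)  tX=0.8660 tY=0.3600  stride 1/|dx|=1.1547 1/|dy|=2.0000
    cross y-line → (3,2), t=0.3600
    cross x-line → (2,2), t=0.8660
    cross x-line → (1,2), t=2.0207
    cross y-line → (1,1), t=2.3600
    cross x-line → (0,1), t=3.1754 (wall)
  → r_5 = 3.1754

ranges = [3.7528, 2.9195, 5.5000, 1.8117, 3.1754]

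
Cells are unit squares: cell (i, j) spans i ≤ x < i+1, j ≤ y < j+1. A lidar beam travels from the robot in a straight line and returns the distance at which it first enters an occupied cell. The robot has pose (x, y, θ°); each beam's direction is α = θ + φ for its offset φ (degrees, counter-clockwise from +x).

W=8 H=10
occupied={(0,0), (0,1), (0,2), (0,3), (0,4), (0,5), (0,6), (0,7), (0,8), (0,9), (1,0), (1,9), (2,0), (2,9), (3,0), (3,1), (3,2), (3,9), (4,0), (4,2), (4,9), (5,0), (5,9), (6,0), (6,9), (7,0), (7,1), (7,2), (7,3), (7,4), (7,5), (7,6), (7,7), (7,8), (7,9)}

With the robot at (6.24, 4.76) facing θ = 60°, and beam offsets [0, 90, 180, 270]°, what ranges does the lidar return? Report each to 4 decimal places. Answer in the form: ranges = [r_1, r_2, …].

beam 1: φ=0°, α=60°
  cosα=0.5000 sinα=0.8660 | (6,4) | tMaxX 1.5200 tMaxY 0.2771 | tΔX 2.0000 tΔY 1.1547
    t=0.2771 [y] (6,5)
    t=1.4318 [y] (6,6)
    t=1.5200 [x] (7,6) — stop
  → r_1 = 1.5200
beam 2: φ=90°, α=150°
  cosα=-0.8660 sinα=0.5000 | (6,4) | tMaxX 0.2771 tMaxY 0.4800 | tΔX 1.1547 tΔY 2.0000
    t=0.2771 [x] (5,4)
    t=0.4800 [y] (5,5)
    t=1.4318 [x] (4,5)
    t=2.4800 [y] (4,6)
    t=2.5865 [x] (3,6)
    t=3.7412 [x] (2,6)
    t=4.4800 [y] (2,7)
    t=4.8959 [x] (1,7)
    t=6.0506 [x] (0,7) — stop
  → r_2 = 6.0506
beam 3: φ=180°, α=240°
  cosα=-0.5000 sinα=-0.8660 | (6,4) | tMaxX 0.4800 tMaxY 0.8776 | tΔX 2.0000 tΔY 1.1547
    t=0.4800 [x] (5,4)
    t=0.8776 [y] (5,3)
    t=2.0323 [y] (5,2)
    t=2.4800 [x] (4,2) — stop
  → r_3 = 2.4800
beam 4: φ=270°, α=330°
  cosα=0.8660 sinα=-0.5000 | (6,4) | tMaxX 0.8776 tMaxY 1.5200 | tΔX 1.1547 tΔY 2.0000
    t=0.8776 [x] (7,4) — stop
  → r_4 = 0.8776

ranges = [1.5200, 6.0506, 2.4800, 0.8776]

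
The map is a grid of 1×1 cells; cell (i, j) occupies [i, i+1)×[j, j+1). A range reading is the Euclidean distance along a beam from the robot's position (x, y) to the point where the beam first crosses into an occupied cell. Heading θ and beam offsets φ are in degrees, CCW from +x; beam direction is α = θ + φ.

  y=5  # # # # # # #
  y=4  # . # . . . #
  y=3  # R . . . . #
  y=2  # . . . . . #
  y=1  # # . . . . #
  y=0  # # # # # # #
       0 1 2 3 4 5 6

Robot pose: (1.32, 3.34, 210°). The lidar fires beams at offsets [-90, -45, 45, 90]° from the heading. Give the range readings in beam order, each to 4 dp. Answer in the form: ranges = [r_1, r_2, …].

ranges = [0.6400, 0.3313, 1.2364, 2.7020]

beam 1: φ=-90°, α=120°
  dir = (cos 120°, sin 120°) = (-0.5000, 0.8660); from cell (1,3)
  next x-line at t=0.6400, next y-line at t=0.7621; Δt_x=2.0000, Δt_y=1.1547
    x: enter (0,3) at t=0.6400 ← occupied
  → r_1 = 0.6400
beam 2: φ=-45°, α=165°
  dir = (cos 165°, sin 165°) = (-0.9659, 0.2588); from cell (1,3)
  next x-line at t=0.3313, next y-line at t=2.5500; Δt_x=1.0353, Δt_y=3.8637
    x: enter (0,3) at t=0.3313 ← occupied
  → r_2 = 0.3313
beam 3: φ=45°, α=255°
  dir = (cos 255°, sin 255°) = (-0.2588, -0.9659); from cell (1,3)
  next x-line at t=1.2364, next y-line at t=0.3520; Δt_x=3.8637, Δt_y=1.0353
    y: enter (1,2) at t=0.3520
    x: enter (0,2) at t=1.2364 ← occupied
  → r_3 = 1.2364
beam 4: φ=90°, α=300°
  dir = (cos 300°, sin 300°) = (0.5000, -0.8660); from cell (1,3)
  next x-line at t=1.3600, next y-line at t=0.3926; Δt_x=2.0000, Δt_y=1.1547
    y: enter (1,2) at t=0.3926
    x: enter (2,2) at t=1.3600
    y: enter (2,1) at t=1.5473
    y: enter (2,0) at t=2.7020 ← occupied
  → r_4 = 2.7020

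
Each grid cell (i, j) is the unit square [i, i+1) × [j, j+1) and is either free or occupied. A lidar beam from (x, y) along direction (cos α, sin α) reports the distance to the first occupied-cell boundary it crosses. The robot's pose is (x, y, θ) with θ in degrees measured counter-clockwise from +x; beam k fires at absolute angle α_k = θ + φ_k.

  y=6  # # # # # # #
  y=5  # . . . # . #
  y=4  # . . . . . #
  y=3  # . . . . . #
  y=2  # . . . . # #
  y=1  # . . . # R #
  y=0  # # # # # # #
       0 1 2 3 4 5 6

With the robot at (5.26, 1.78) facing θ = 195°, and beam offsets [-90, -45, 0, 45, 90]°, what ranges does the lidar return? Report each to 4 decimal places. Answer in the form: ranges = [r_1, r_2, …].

ranges = [0.2278, 0.3002, 0.2692, 0.5200, 0.8075]

beam 1: φ=-90°, α=105°
  dir = (cos 105°, sin 105°) = (-0.2588, 0.9659); from cell (5,1)
  next x-line at t=1.0046, next y-line at t=0.2278; Δt_x=3.8637, Δt_y=1.0353
    y: enter (5,2) at t=0.2278 ← occupied
  → r_1 = 0.2278
beam 2: φ=-45°, α=150°
  dir = (cos 150°, sin 150°) = (-0.8660, 0.5000); from cell (5,1)
  next x-line at t=0.3002, next y-line at t=0.4400; Δt_x=1.1547, Δt_y=2.0000
    x: enter (4,1) at t=0.3002 ← occupied
  → r_2 = 0.3002
beam 3: φ=0°, α=195°
  dir = (cos 195°, sin 195°) = (-0.9659, -0.2588); from cell (5,1)
  next x-line at t=0.2692, next y-line at t=3.0137; Δt_x=1.0353, Δt_y=3.8637
    x: enter (4,1) at t=0.2692 ← occupied
  → r_3 = 0.2692
beam 4: φ=45°, α=240°
  dir = (cos 240°, sin 240°) = (-0.5000, -0.8660); from cell (5,1)
  next x-line at t=0.5200, next y-line at t=0.9007; Δt_x=2.0000, Δt_y=1.1547
    x: enter (4,1) at t=0.5200 ← occupied
  → r_4 = 0.5200
beam 5: φ=90°, α=285°
  dir = (cos 285°, sin 285°) = (0.2588, -0.9659); from cell (5,1)
  next x-line at t=2.8591, next y-line at t=0.8075; Δt_x=3.8637, Δt_y=1.0353
    y: enter (5,0) at t=0.8075 ← occupied
  → r_5 = 0.8075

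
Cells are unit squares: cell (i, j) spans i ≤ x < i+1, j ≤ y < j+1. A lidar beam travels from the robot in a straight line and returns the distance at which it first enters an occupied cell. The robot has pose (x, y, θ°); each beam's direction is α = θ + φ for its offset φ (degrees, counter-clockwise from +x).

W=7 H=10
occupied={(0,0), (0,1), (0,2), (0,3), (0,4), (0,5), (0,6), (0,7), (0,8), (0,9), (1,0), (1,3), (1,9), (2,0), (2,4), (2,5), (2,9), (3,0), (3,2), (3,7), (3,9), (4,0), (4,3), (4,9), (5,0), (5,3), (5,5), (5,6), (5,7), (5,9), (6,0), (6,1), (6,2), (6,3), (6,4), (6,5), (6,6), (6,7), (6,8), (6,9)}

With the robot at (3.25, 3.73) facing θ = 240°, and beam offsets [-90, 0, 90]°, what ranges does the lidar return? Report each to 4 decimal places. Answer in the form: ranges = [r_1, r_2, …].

ranges = [0.5400, 3.1523, 0.8660]

beam 1: φ=-90°, α=150°
  d=(-0.8660,0.5000)  start (3,3)  tX=0.2887 tY=0.5400  stride 1/|dx|=1.1547 1/|dy|=2.0000
    cross x-line → (2,3), t=0.2887
    cross y-line → (2,4), t=0.5400 (wall)
  → r_1 = 0.5400
beam 2: φ=0°, α=240°
  d=(-0.5000,-0.8660)  start (3,3)  tX=0.5000 tY=0.8429  stride 1/|dx|=2.0000 1/|dy|=1.1547
    cross x-line → (2,3), t=0.5000
    cross y-line → (2,2), t=0.8429
    cross y-line → (2,1), t=1.9976
    cross x-line → (1,1), t=2.5000
    cross y-line → (1,0), t=3.1523 (wall)
  → r_2 = 3.1523
beam 3: φ=90°, α=330°
  d=(0.8660,-0.5000)  start (3,3)  tX=0.8660 tY=1.4600  stride 1/|dx|=1.1547 1/|dy|=2.0000
    cross x-line → (4,3), t=0.8660 (wall)
  → r_3 = 0.8660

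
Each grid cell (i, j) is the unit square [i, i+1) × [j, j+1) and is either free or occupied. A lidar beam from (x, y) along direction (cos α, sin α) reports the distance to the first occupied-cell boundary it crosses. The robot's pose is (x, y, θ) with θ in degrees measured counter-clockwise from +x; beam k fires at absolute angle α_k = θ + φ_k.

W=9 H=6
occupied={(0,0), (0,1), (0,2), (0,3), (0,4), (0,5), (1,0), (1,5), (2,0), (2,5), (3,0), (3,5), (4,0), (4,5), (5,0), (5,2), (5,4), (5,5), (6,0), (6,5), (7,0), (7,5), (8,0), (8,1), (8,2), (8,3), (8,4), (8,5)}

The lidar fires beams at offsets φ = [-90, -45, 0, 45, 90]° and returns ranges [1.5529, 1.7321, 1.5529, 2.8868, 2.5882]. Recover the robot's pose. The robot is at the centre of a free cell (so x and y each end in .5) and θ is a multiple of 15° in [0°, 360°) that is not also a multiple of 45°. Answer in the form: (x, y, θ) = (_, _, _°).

(x, y, θ) = (2.5, 3.5, 195°)

Candidates: 26 free-cell centres × 16 headings = 416 poses. Raycast each; keep the one whose scan matches to 4 dp.
  (4.5, 2.5, 330°): beam 1 = 1.7321 ≠ 1.5529 ✗
  (5.5, 3.5, 240°): beam 1 = 3.0000 ≠ 1.5529 ✗
  (3.5, 3.5, 60°): beam 1 = 1.7321 ≠ 1.5529 ✗
  (4.5, 3.5, 105°): beam 1 = 3.6235 ≠ 1.5529 ✗
  …
  (2.5, 3.5, 195°): r_1=1.5529, r_2=1.7321, r_3=1.5529, r_4=2.8868, r_5=2.5882 — all match ✓
Unique over the lattice → pose = (2.5, 3.5, 195°).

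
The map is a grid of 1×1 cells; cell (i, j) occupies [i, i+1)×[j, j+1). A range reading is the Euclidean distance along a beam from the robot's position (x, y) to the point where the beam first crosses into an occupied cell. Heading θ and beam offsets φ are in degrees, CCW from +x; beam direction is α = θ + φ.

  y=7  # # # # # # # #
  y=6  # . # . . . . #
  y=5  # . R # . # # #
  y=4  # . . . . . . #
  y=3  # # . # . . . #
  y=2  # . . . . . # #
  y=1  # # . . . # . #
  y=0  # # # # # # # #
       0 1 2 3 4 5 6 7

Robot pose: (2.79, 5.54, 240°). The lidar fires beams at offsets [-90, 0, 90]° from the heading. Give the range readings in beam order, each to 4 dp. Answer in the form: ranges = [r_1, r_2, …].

beam 1: φ=-90°, α=150°
  cosα=-0.8660 sinα=0.5000 | (2,5) | tMaxX 0.9122 tMaxY 0.9200 | tΔX 1.1547 tΔY 2.0000
    t=0.9122 [x] (1,5)
    t=0.9200 [y] (1,6)
    t=2.0669 [x] (0,6) — stop
  → r_1 = 2.0669
beam 2: φ=0°, α=240°
  cosα=-0.5000 sinα=-0.8660 | (2,5) | tMaxX 1.5800 tMaxY 0.6235 | tΔX 2.0000 tΔY 1.1547
    t=0.6235 [y] (2,4)
    t=1.5800 [x] (1,4)
    t=1.7782 [y] (1,3) — stop
  → r_2 = 1.7782
beam 3: φ=90°, α=330°
  cosα=0.8660 sinα=-0.5000 | (2,5) | tMaxX 0.2425 tMaxY 1.0800 | tΔX 1.1547 tΔY 2.0000
    t=0.2425 [x] (3,5) — stop
  → r_3 = 0.2425

ranges = [2.0669, 1.7782, 0.2425]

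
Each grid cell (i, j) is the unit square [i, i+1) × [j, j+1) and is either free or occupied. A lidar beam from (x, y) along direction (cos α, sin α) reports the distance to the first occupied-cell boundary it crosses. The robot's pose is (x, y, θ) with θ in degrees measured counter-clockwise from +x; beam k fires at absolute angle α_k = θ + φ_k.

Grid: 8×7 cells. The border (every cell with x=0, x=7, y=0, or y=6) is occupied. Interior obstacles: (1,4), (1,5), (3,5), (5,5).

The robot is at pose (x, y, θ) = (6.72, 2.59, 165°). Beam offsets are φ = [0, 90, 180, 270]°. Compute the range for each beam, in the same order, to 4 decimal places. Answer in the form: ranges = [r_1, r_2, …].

beam 1: φ=0°, α=165°
  d=(-0.9659,0.2588)  start (6,2)  tX=0.7454 tY=1.5841  stride 1/|dx|=1.0353 1/|dy|=3.8637
    cross x-line → (5,2), t=0.7454
    cross y-line → (5,3), t=1.5841
    cross x-line → (4,3), t=1.7807
    cross x-line → (3,3), t=2.8160
    cross x-line → (2,3), t=3.8512
    cross x-line → (1,3), t=4.8865
    cross y-line → (1,4), t=5.4478 (wall)
  → r_1 = 5.4478
beam 2: φ=90°, α=255°
  d=(-0.2588,-0.9659)  start (6,2)  tX=2.7819 tY=0.6108  stride 1/|dx|=3.8637 1/|dy|=1.0353
    cross y-line → (6,1), t=0.6108
    cross y-line → (6,0), t=1.6461 (wall)
  → r_2 = 1.6461
beam 3: φ=180°, α=345°
  d=(0.9659,-0.2588)  start (6,2)  tX=0.2899 tY=2.2796  stride 1/|dx|=1.0353 1/|dy|=3.8637
    cross x-line → (7,2), t=0.2899 (wall)
  → r_3 = 0.2899
beam 4: φ=270°, α=75°
  d=(0.2588,0.9659)  start (6,2)  tX=1.0818 tY=0.4245  stride 1/|dx|=3.8637 1/|dy|=1.0353
    cross y-line → (6,3), t=0.4245
    cross x-line → (7,3), t=1.0818 (wall)
  → r_4 = 1.0818

ranges = [5.4478, 1.6461, 0.2899, 1.0818]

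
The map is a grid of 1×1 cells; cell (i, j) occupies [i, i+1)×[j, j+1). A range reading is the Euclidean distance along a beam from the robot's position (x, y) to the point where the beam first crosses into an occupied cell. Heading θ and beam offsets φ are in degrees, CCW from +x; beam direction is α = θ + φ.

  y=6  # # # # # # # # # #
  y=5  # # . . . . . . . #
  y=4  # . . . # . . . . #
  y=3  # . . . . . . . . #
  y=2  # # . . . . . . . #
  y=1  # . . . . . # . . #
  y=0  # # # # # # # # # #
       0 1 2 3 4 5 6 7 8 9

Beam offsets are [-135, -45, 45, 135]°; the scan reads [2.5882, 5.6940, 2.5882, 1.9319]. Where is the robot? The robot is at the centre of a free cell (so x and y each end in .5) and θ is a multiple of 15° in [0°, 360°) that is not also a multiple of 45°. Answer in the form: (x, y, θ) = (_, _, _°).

(x, y, θ) = (3.5, 3.5, 60°)

Enumerate (i+0.5, j+0.5, θ) over the 36 free cells and 16 admissible headings. For each, cast all 4 beams and compare to the given ranges.
  (4.5, 5.5, 330°): beam 1 = 3.6235 ≠ 2.5882 ✗
  (3.5, 3.5, 150°): beam 1 = 5.6940 ≠ 2.5882 ✗
  (7.5, 5.5, 255°): beam 1 = 0.5774 ≠ 2.5882 ✗
  (2.5, 3.5, 210°): beam 2 = 1.5529 ≠ 5.6940 ✗
  …
  (3.5, 3.5, 60°): r_1=2.5882, r_2=5.6940, r_3=2.5882, r_4=1.9319 — all match ✓
Unique over the lattice → pose = (3.5, 3.5, 60°).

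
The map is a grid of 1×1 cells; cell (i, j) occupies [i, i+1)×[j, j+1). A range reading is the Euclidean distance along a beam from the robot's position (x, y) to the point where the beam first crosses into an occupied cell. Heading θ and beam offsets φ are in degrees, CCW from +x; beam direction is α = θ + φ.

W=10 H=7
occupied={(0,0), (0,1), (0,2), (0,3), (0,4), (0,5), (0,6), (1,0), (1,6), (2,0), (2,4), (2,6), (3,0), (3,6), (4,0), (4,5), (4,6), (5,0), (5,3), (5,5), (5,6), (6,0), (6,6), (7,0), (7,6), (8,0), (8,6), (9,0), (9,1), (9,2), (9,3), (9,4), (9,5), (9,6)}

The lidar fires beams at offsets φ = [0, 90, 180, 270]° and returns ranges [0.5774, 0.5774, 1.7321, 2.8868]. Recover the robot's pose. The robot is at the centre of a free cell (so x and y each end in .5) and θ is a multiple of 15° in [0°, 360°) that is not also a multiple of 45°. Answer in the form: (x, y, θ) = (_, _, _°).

(x, y, θ) = (6.5, 5.5, 60°)

The pose lattice has 36·16 = 576 candidates. Test each by forward raycasting.
  (6.5, 5.5, 300°): beam 1 = 5.0000 ≠ 0.5774 ✗
  (3.5, 2.5, 210°): beam 1 = 2.8868 ≠ 0.5774 ✗
  (3.5, 3.5, 30°): beam 1 = 5.0000 ≠ 0.5774 ✗
  …
  (6.5, 5.5, 60°): r_1=0.5774, r_2=0.5774, r_3=1.7321, r_4=2.8868 — all match ✓
Unique over the lattice → pose = (6.5, 5.5, 60°).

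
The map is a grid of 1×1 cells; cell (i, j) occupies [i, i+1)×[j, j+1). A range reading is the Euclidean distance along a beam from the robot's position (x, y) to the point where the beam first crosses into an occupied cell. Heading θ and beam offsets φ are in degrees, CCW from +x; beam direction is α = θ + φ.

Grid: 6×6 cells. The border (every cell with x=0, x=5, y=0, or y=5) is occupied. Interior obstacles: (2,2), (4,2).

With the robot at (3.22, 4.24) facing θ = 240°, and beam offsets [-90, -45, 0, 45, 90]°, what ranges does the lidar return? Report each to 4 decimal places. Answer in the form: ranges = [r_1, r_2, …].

beam 1: φ=-90°, α=150°
  d=(-0.8660,0.5000)  start (3,4)  tX=0.2540 tY=1.5200  stride 1/|dx|=1.1547 1/|dy|=2.0000
    cross x-line → (2,4), t=0.2540
    cross x-line → (1,4), t=1.4087
    cross y-line → (1,5), t=1.5200 (wall)
  → r_1 = 1.5200
beam 2: φ=-45°, α=195°
  d=(-0.9659,-0.2588)  start (3,4)  tX=0.2278 tY=0.9273  stride 1/|dx|=1.0353 1/|dy|=3.8637
    cross x-line → (2,4), t=0.2278
    cross y-line → (2,3), t=0.9273
    cross x-line → (1,3), t=1.2630
    cross x-line → (0,3), t=2.2983 (wall)
  → r_2 = 2.2983
beam 3: φ=0°, α=240°
  d=(-0.5000,-0.8660)  start (3,4)  tX=0.4400 tY=0.2771  stride 1/|dx|=2.0000 1/|dy|=1.1547
    cross y-line → (3,3), t=0.2771
    cross x-line → (2,3), t=0.4400
    cross y-line → (2,2), t=1.4318 (wall)
  → r_3 = 1.4318
beam 4: φ=45°, α=285°
  d=(0.2588,-0.9659)  start (3,4)  tX=3.0137 tY=0.2485  stride 1/|dx|=3.8637 1/|dy|=1.0353
    cross y-line → (3,3), t=0.2485
    cross y-line → (3,2), t=1.2837
    cross y-line → (3,1), t=2.3190
    cross x-line → (4,1), t=3.0137
    cross y-line → (4,0), t=3.3543 (wall)
  → r_4 = 3.3543
beam 5: φ=90°, α=330°
  d=(0.8660,-0.5000)  start (3,4)  tX=0.9007 tY=0.4800  stride 1/|dx|=1.1547 1/|dy|=2.0000
    cross y-line → (3,3), t=0.4800
    cross x-line → (4,3), t=0.9007
    cross x-line → (5,3), t=2.0554 (wall)
  → r_5 = 2.0554

ranges = [1.5200, 2.2983, 1.4318, 3.3543, 2.0554]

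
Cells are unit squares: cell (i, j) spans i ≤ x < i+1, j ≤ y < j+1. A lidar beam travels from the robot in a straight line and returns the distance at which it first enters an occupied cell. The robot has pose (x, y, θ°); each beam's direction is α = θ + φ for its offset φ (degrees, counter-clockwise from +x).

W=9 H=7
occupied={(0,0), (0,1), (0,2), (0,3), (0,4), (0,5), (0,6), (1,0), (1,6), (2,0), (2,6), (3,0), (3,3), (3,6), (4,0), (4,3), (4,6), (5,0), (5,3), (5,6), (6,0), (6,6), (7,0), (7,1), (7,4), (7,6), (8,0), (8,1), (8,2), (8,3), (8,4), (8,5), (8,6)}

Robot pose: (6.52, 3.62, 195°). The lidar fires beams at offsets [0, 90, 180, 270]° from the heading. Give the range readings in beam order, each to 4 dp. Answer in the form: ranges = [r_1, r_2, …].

ranges = [0.5383, 1.8546, 1.4682, 2.4640]

beam 1: φ=0°, α=195°
  d=(-0.9659,-0.2588)  start (6,3)  tX=0.5383 tY=2.3955  stride 1/|dx|=1.0353 1/|dy|=3.8637
    cross x-line → (5,3), t=0.5383 (wall)
  → r_1 = 0.5383
beam 2: φ=90°, α=285°
  d=(0.2588,-0.9659)  start (6,3)  tX=1.8546 tY=0.6419  stride 1/|dx|=3.8637 1/|dy|=1.0353
    cross y-line → (6,2), t=0.6419
    cross y-line → (6,1), t=1.6771
    cross x-line → (7,1), t=1.8546 (wall)
  → r_2 = 1.8546
beam 3: φ=180°, α=15°
  d=(0.9659,0.2588)  start (6,3)  tX=0.4969 tY=1.4682  stride 1/|dx|=1.0353 1/|dy|=3.8637
    cross x-line → (7,3), t=0.4969
    cross y-line → (7,4), t=1.4682 (wall)
  → r_3 = 1.4682
beam 4: φ=270°, α=105°
  d=(-0.2588,0.9659)  start (6,3)  tX=2.0091 tY=0.3934  stride 1/|dx|=3.8637 1/|dy|=1.0353
    cross y-line → (6,4), t=0.3934
    cross y-line → (6,5), t=1.4287
    cross x-line → (5,5), t=2.0091
    cross y-line → (5,6), t=2.4640 (wall)
  → r_4 = 2.4640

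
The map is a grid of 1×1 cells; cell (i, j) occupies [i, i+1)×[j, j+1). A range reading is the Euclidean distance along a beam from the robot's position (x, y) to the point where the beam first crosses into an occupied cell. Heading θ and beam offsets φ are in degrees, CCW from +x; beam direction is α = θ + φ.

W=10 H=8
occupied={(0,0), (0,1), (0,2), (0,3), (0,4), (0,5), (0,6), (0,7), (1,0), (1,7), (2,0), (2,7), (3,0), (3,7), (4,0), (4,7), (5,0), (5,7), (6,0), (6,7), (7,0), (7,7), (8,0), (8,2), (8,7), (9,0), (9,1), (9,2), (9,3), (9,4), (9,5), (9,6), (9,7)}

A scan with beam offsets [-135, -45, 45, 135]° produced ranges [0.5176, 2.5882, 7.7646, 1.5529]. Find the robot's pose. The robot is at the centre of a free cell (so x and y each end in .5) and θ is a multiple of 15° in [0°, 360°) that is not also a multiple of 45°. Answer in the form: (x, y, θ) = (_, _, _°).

(x, y, θ) = (8.5, 4.5, 150°)

Enumerate (i+0.5, j+0.5, θ) over the 47 free cells and 16 admissible headings. For each, cast all 4 beams and compare to the given ranges.
  (2.5, 3.5, 300°): beam 1 = 1.5529 ≠ 0.5176 ✗
  (4.5, 3.5, 165°): beam 1 = 5.1962 ≠ 0.5176 ✗
  (3.5, 4.5, 330°): beam 1 = 2.5882 ≠ 0.5176 ✗
  (6.5, 3.5, 15°): beam 1 = 2.8868 ≠ 0.5176 ✗
  …
  (8.5, 4.5, 150°): r_1=0.5176, r_2=2.5882, r_3=7.7646, r_4=1.5529 — all match ✓
Only this pose fits every beam.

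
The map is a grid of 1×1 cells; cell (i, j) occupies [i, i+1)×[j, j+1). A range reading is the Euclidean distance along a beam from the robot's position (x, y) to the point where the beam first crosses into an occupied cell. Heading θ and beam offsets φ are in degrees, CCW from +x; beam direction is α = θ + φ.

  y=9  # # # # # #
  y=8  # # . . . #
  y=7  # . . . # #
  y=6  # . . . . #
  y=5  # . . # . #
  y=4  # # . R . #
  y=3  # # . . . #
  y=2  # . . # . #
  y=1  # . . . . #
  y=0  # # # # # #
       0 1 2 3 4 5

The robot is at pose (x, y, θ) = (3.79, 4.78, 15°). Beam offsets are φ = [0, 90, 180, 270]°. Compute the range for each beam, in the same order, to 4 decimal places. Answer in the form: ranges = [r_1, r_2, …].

ranges = [1.2527, 0.2278, 1.8531, 3.9133]

beam 1: φ=0°, α=15°
  direction (0.9659, 0.2588); cell (3,4); t to first gridline: x 0.2174, y 0.8500 (then +1.0353 / +3.8637)
    (4,4) via x @ 0.2174
    (4,5) via y @ 0.8500
    (5,5) via x @ 1.2527  # hit
  → r_1 = 1.2527
beam 2: φ=90°, α=105°
  direction (-0.2588, 0.9659); cell (3,4); t to first gridline: x 3.0523, y 0.2278 (then +3.8637 / +1.0353)
    (3,5) via y @ 0.2278  # hit
  → r_2 = 0.2278
beam 3: φ=180°, α=195°
  direction (-0.9659, -0.2588); cell (3,4); t to first gridline: x 0.8179, y 3.0137 (then +1.0353 / +3.8637)
    (2,4) via x @ 0.8179
    (1,4) via x @ 1.8531  # hit
  → r_3 = 1.8531
beam 4: φ=270°, α=285°
  direction (0.2588, -0.9659); cell (3,4); t to first gridline: x 0.8114, y 0.8075 (then +3.8637 / +1.0353)
    (3,3) via y @ 0.8075
    (4,3) via x @ 0.8114
    (4,2) via y @ 1.8428
    (4,1) via y @ 2.8781
    (4,0) via y @ 3.9133  # hit
  → r_4 = 3.9133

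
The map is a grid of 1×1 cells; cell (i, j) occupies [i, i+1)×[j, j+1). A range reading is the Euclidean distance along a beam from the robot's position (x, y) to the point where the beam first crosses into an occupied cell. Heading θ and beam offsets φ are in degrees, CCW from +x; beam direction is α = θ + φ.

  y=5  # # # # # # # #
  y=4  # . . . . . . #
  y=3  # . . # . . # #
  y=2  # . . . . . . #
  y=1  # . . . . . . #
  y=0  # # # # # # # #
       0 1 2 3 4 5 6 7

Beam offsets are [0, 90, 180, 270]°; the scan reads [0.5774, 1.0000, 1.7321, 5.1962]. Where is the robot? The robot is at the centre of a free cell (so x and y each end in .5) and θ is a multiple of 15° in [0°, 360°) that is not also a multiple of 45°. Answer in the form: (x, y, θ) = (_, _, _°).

(x, y, θ) = (5.5, 1.5, 240°)

The pose lattice has 22·16 = 352 candidates. Test each by forward raycasting.
  (2.5, 4.5, 330°): beam 1 = 1.0000 ≠ 0.5774 ✗
  (6.5, 4.5, 195°): beam 1 = 2.5882 ≠ 0.5774 ✗
  (2.5, 1.5, 330°): beam 1 = 1.0000 ≠ 0.5774 ✗
  …
  (5.5, 1.5, 240°): r_1=0.5774, r_2=1.0000, r_3=1.7321, r_4=5.1962 — all match ✓
Unique over the lattice → pose = (5.5, 1.5, 240°).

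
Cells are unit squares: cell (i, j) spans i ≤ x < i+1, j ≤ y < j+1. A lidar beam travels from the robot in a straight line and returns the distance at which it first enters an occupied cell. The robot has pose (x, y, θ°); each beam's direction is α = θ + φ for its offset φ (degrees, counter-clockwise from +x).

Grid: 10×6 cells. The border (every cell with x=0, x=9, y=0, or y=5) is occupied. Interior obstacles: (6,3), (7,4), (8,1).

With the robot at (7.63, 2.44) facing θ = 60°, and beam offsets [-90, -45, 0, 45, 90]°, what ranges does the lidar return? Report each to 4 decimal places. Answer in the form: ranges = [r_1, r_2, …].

ranges = [0.8800, 1.4183, 2.7400, 1.6150, 1.1200]

beam 1: φ=-90°, α=330°
  direction (0.8660, -0.5000); cell (7,2); t to first gridline: x 0.4272, y 0.8800 (then +1.1547 / +2.0000)
    (8,2) via x @ 0.4272
    (8,1) via y @ 0.8800  # hit
  → r_1 = 0.8800
beam 2: φ=-45°, α=15°
  direction (0.9659, 0.2588); cell (7,2); t to first gridline: x 0.3831, y 2.1637 (then +1.0353 / +3.8637)
    (8,2) via x @ 0.3831
    (9,2) via x @ 1.4183  # hit
  → r_2 = 1.4183
beam 3: φ=0°, α=60°
  direction (0.5000, 0.8660); cell (7,2); t to first gridline: x 0.7400, y 0.6466 (then +2.0000 / +1.1547)
    (7,3) via y @ 0.6466
    (8,3) via x @ 0.7400
    (8,4) via y @ 1.8013
    (9,4) via x @ 2.7400  # hit
  → r_3 = 2.7400
beam 4: φ=45°, α=105°
  direction (-0.2588, 0.9659); cell (7,2); t to first gridline: x 2.4341, y 0.5798 (then +3.8637 / +1.0353)
    (7,3) via y @ 0.5798
    (7,4) via y @ 1.6150  # hit
  → r_4 = 1.6150
beam 5: φ=90°, α=150°
  direction (-0.8660, 0.5000); cell (7,2); t to first gridline: x 0.7275, y 1.1200 (then +1.1547 / +2.0000)
    (6,2) via x @ 0.7275
    (6,3) via y @ 1.1200  # hit
  → r_5 = 1.1200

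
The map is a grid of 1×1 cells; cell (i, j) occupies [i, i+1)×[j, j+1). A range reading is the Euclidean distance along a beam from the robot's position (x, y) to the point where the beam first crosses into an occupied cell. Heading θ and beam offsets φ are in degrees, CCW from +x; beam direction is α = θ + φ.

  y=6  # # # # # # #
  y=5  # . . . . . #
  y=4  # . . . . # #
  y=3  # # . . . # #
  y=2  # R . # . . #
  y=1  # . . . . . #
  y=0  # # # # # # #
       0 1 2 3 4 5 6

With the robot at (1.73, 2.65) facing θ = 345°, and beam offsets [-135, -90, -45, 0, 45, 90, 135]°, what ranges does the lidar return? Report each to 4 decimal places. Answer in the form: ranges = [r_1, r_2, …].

beam 1: φ=-135°, α=210°
  cosα=-0.8660 sinα=-0.5000 | (1,2) | tMaxX 0.8429 tMaxY 1.3000 | tΔX 1.1547 tΔY 2.0000
    t=0.8429 [x] (0,2) — stop
  → r_1 = 0.8429
beam 2: φ=-90°, α=255°
  cosα=-0.2588 sinα=-0.9659 | (1,2) | tMaxX 2.8205 tMaxY 0.6729 | tΔX 3.8637 tΔY 1.0353
    t=0.6729 [y] (1,1)
    t=1.7082 [y] (1,0) — stop
  → r_2 = 1.7082
beam 3: φ=-45°, α=300°
  cosα=0.5000 sinα=-0.8660 | (1,2) | tMaxX 0.5400 tMaxY 0.7506 | tΔX 2.0000 tΔY 1.1547
    t=0.5400 [x] (2,2)
    t=0.7506 [y] (2,1)
    t=1.9053 [y] (2,0) — stop
  → r_3 = 1.9053
beam 4: φ=0°, α=345°
  cosα=0.9659 sinα=-0.2588 | (1,2) | tMaxX 0.2795 tMaxY 2.5114 | tΔX 1.0353 tΔY 3.8637
    t=0.2795 [x] (2,2)
    t=1.3148 [x] (3,2) — stop
  → r_4 = 1.3148
beam 5: φ=45°, α=30°
  cosα=0.8660 sinα=0.5000 | (1,2) | tMaxX 0.3118 tMaxY 0.7000 | tΔX 1.1547 tΔY 2.0000
    t=0.3118 [x] (2,2)
    t=0.7000 [y] (2,3)
    t=1.4665 [x] (3,3)
    t=2.6212 [x] (4,3)
    t=2.7000 [y] (4,4)
    t=3.7759 [x] (5,4) — stop
  → r_5 = 3.7759
beam 6: φ=90°, α=75°
  cosα=0.2588 sinα=0.9659 | (1,2) | tMaxX 1.0432 tMaxY 0.3623 | tΔX 3.8637 tΔY 1.0353
    t=0.3623 [y] (1,3) — stop
  → r_6 = 0.3623
beam 7: φ=135°, α=120°
  cosα=-0.5000 sinα=0.8660 | (1,2) | tMaxX 1.4600 tMaxY 0.4041 | tΔX 2.0000 tΔY 1.1547
    t=0.4041 [y] (1,3) — stop
  → r_7 = 0.4041

ranges = [0.8429, 1.7082, 1.9053, 1.3148, 3.7759, 0.3623, 0.4041]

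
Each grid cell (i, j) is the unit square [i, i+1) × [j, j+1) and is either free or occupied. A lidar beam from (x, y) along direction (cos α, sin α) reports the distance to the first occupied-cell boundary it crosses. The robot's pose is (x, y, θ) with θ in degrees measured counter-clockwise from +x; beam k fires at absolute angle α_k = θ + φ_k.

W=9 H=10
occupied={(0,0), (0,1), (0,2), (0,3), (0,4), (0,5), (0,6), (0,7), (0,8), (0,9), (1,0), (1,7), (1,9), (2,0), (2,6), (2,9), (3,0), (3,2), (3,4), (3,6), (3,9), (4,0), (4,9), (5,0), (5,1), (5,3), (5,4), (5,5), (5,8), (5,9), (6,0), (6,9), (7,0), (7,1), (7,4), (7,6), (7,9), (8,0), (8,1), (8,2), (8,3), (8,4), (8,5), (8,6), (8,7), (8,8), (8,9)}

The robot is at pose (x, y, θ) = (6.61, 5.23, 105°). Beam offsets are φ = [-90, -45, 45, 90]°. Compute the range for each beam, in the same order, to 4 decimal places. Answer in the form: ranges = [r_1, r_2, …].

beam 1: φ=-90°, α=15°
  direction (0.9659, 0.2588); cell (6,5); t to first gridline: x 0.4038, y 2.9751 (then +1.0353 / +3.8637)
    (7,5) via x @ 0.4038
    (8,5) via x @ 1.4390  # hit
  → r_1 = 1.4390
beam 2: φ=-45°, α=60°
  direction (0.5000, 0.8660); cell (6,5); t to first gridline: x 0.7800, y 0.8891 (then +2.0000 / +1.1547)
    (7,5) via x @ 0.7800
    (7,6) via y @ 0.8891  # hit
  → r_2 = 0.8891
beam 3: φ=45°, α=150°
  direction (-0.8660, 0.5000); cell (6,5); t to first gridline: x 0.7044, y 1.5400 (then +1.1547 / +2.0000)
    (5,5) via x @ 0.7044  # hit
  → r_3 = 0.7044
beam 4: φ=90°, α=195°
  direction (-0.9659, -0.2588); cell (6,5); t to first gridline: x 0.6315, y 0.8887 (then +1.0353 / +3.8637)
    (5,5) via x @ 0.6315  # hit
  → r_4 = 0.6315

ranges = [1.4390, 0.8891, 0.7044, 0.6315]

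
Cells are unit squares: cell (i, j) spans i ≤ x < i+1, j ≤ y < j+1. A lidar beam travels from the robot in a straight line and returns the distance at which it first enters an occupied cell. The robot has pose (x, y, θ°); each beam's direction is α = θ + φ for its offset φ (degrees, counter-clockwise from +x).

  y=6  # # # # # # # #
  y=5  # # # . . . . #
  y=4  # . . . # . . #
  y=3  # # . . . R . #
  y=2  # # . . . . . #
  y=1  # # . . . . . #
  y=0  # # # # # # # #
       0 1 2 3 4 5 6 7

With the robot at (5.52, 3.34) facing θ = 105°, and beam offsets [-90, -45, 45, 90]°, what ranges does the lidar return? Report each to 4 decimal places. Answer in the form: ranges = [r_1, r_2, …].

beam 1: φ=-90°, α=15°
  d=(0.9659,0.2588)  start (5,3)  tX=0.4969 tY=2.5500  stride 1/|dx|=1.0353 1/|dy|=3.8637
    cross x-line → (6,3), t=0.4969
    cross x-line → (7,3), t=1.5322 (wall)
  → r_1 = 1.5322
beam 2: φ=-45°, α=60°
  d=(0.5000,0.8660)  start (5,3)  tX=0.9600 tY=0.7621  stride 1/|dx|=2.0000 1/|dy|=1.1547
    cross y-line → (5,4), t=0.7621
    cross x-line → (6,4), t=0.9600
    cross y-line → (6,5), t=1.9168
    cross x-line → (7,5), t=2.9600 (wall)
  → r_2 = 2.9600
beam 3: φ=45°, α=150°
  d=(-0.8660,0.5000)  start (5,3)  tX=0.6004 tY=1.3200  stride 1/|dx|=1.1547 1/|dy|=2.0000
    cross x-line → (4,3), t=0.6004
    cross y-line → (4,4), t=1.3200 (wall)
  → r_3 = 1.3200
beam 4: φ=90°, α=195°
  d=(-0.9659,-0.2588)  start (5,3)  tX=0.5383 tY=1.3137  stride 1/|dx|=1.0353 1/|dy|=3.8637
    cross x-line → (4,3), t=0.5383
    cross y-line → (4,2), t=1.3137
    cross x-line → (3,2), t=1.5736
    cross x-line → (2,2), t=2.6089
    cross x-line → (1,2), t=3.6442 (wall)
  → r_4 = 3.6442

ranges = [1.5322, 2.9600, 1.3200, 3.6442]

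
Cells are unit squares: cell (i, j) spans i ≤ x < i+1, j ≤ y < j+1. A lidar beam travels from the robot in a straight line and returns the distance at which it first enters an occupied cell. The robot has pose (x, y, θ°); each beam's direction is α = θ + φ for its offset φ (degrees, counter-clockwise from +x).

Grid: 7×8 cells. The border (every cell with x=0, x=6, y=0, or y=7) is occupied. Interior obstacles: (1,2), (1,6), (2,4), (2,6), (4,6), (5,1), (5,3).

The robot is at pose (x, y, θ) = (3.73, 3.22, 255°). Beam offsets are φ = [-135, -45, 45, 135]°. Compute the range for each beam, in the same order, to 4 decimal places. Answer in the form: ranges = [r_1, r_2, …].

beam 1: φ=-135°, α=120°
  cosα=-0.5000 sinα=0.8660 | (3,3) | tMaxX 1.4600 tMaxY 0.9007 | tΔX 2.0000 tΔY 1.1547
    t=0.9007 [y] (3,4)
    t=1.4600 [x] (2,4) — stop
  → r_1 = 1.4600
beam 2: φ=-45°, α=210°
  cosα=-0.8660 sinα=-0.5000 | (3,3) | tMaxX 0.8429 tMaxY 0.4400 | tΔX 1.1547 tΔY 2.0000
    t=0.4400 [y] (3,2)
    t=0.8429 [x] (2,2)
    t=1.9976 [x] (1,2) — stop
  → r_2 = 1.9976
beam 3: φ=45°, α=300°
  cosα=0.5000 sinα=-0.8660 | (3,3) | tMaxX 0.5400 tMaxY 0.2540 | tΔX 2.0000 tΔY 1.1547
    t=0.2540 [y] (3,2)
    t=0.5400 [x] (4,2)
    t=1.4087 [y] (4,1)
    t=2.5400 [x] (5,1) — stop
  → r_3 = 2.5400
beam 4: φ=135°, α=30°
  cosα=0.8660 sinα=0.5000 | (3,3) | tMaxX 0.3118 tMaxY 1.5600 | tΔX 1.1547 tΔY 2.0000
    t=0.3118 [x] (4,3)
    t=1.4665 [x] (5,3) — stop
  → r_4 = 1.4665

ranges = [1.4600, 1.9976, 2.5400, 1.4665]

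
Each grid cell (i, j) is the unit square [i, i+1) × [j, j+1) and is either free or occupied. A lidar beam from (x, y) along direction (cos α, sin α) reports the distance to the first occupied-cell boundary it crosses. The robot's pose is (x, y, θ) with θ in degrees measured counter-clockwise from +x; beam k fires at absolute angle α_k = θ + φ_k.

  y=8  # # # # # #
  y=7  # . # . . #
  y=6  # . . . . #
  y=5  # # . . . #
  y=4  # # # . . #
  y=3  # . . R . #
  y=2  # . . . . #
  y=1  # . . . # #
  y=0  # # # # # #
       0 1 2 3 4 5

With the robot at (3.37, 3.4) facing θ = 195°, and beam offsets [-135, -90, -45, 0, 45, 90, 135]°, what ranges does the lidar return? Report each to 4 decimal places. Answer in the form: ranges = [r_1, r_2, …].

ranges = [3.2600, 1.4296, 1.2000, 2.4536, 2.7713, 2.4341, 1.8822]

beam 1: φ=-135°, α=60°
  direction (0.5000, 0.8660); cell (3,3); t to first gridline: x 1.2600, y 0.6928 (then +2.0000 / +1.1547)
    (3,4) via y @ 0.6928
    (4,4) via x @ 1.2600
    (4,5) via y @ 1.8475
    (4,6) via y @ 3.0022
    (5,6) via x @ 3.2600  # hit
  → r_1 = 3.2600
beam 2: φ=-90°, α=105°
  direction (-0.2588, 0.9659); cell (3,3); t to first gridline: x 1.4296, y 0.6212 (then +3.8637 / +1.0353)
    (3,4) via y @ 0.6212
    (2,4) via x @ 1.4296  # hit
  → r_2 = 1.4296
beam 3: φ=-45°, α=150°
  direction (-0.8660, 0.5000); cell (3,3); t to first gridline: x 0.4272, y 1.2000 (then +1.1547 / +2.0000)
    (2,3) via x @ 0.4272
    (2,4) via y @ 1.2000  # hit
  → r_3 = 1.2000
beam 4: φ=0°, α=195°
  direction (-0.9659, -0.2588); cell (3,3); t to first gridline: x 0.3831, y 1.5455 (then +1.0353 / +3.8637)
    (2,3) via x @ 0.3831
    (1,3) via x @ 1.4183
    (1,2) via y @ 1.5455
    (0,2) via x @ 2.4536  # hit
  → r_4 = 2.4536
beam 5: φ=45°, α=240°
  direction (-0.5000, -0.8660); cell (3,3); t to first gridline: x 0.7400, y 0.4619 (then +2.0000 / +1.1547)
    (3,2) via y @ 0.4619
    (2,2) via x @ 0.7400
    (2,1) via y @ 1.6166
    (1,1) via x @ 2.7400
    (1,0) via y @ 2.7713  # hit
  → r_5 = 2.7713
beam 6: φ=90°, α=285°
  direction (0.2588, -0.9659); cell (3,3); t to first gridline: x 2.4341, y 0.4141 (then +3.8637 / +1.0353)
    (3,2) via y @ 0.4141
    (3,1) via y @ 1.4494
    (4,1) via x @ 2.4341  # hit
  → r_6 = 2.4341
beam 7: φ=135°, α=330°
  direction (0.8660, -0.5000); cell (3,3); t to first gridline: x 0.7275, y 0.8000 (then +1.1547 / +2.0000)
    (4,3) via x @ 0.7275
    (4,2) via y @ 0.8000
    (5,2) via x @ 1.8822  # hit
  → r_7 = 1.8822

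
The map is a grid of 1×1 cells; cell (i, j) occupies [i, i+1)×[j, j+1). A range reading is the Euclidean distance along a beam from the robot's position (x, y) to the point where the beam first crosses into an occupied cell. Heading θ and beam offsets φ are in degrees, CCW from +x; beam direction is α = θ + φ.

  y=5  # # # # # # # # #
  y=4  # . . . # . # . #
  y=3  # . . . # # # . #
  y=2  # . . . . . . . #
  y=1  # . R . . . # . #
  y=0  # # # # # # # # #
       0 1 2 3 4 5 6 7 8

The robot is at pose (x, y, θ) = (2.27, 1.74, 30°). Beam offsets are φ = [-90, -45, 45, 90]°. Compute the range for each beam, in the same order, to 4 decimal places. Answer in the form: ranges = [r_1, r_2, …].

ranges = [0.8545, 2.8591, 3.3750, 2.5400]

beam 1: φ=-90°, α=300°
  cosα=0.5000 sinα=-0.8660 | (2,1) | tMaxX 1.4600 tMaxY 0.8545 | tΔX 2.0000 tΔY 1.1547
    t=0.8545 [y] (2,0) — stop
  → r_1 = 0.8545
beam 2: φ=-45°, α=345°
  cosα=0.9659 sinα=-0.2588 | (2,1) | tMaxX 0.7558 tMaxY 2.8591 | tΔX 1.0353 tΔY 3.8637
    t=0.7558 [x] (3,1)
    t=1.7910 [x] (4,1)
    t=2.8263 [x] (5,1)
    t=2.8591 [y] (5,0) — stop
  → r_2 = 2.8591
beam 3: φ=45°, α=75°
  cosα=0.2588 sinα=0.9659 | (2,1) | tMaxX 2.8205 tMaxY 0.2692 | tΔX 3.8637 tΔY 1.0353
    t=0.2692 [y] (2,2)
    t=1.3044 [y] (2,3)
    t=2.3397 [y] (2,4)
    t=2.8205 [x] (3,4)
    t=3.3750 [y] (3,5) — stop
  → r_3 = 3.3750
beam 4: φ=90°, α=120°
  cosα=-0.5000 sinα=0.8660 | (2,1) | tMaxX 0.5400 tMaxY 0.3002 | tΔX 2.0000 tΔY 1.1547
    t=0.3002 [y] (2,2)
    t=0.5400 [x] (1,2)
    t=1.4549 [y] (1,3)
    t=2.5400 [x] (0,3) — stop
  → r_4 = 2.5400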